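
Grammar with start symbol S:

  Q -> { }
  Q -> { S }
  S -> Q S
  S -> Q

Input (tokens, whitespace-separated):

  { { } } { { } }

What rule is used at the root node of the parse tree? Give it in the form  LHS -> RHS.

S -> Q S

[S [Q { [S [Q { }]] }] [S [Q { [S [Q { }]] }]]]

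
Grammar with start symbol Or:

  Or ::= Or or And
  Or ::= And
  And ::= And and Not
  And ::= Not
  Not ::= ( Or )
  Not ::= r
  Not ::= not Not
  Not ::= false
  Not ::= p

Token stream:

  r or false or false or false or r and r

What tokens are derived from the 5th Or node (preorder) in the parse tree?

[Or [Or [Or [Or [Or [And [Not r]]] or [And [Not false]]] or [And [Not false]]] or [And [Not false]]] or [And [And [Not r]] and [Not r]]]

r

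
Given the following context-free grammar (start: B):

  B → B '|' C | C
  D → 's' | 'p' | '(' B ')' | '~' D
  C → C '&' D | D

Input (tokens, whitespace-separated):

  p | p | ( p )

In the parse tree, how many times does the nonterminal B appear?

[B [B [B [C [D p]]] | [C [D p]]] | [C [D ( [B [C [D p]]] )]]]

4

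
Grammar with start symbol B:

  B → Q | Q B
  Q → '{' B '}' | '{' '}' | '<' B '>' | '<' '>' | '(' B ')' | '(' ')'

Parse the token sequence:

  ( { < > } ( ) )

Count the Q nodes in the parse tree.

4

[B [Q ( [B [Q { [B [Q < >]] }] [B [Q ( )]]] )]]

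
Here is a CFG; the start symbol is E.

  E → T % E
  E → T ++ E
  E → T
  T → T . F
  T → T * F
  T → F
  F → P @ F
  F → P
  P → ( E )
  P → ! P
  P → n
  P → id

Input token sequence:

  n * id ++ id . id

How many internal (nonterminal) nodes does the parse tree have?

14

[E [T [T [F [P n]]] * [F [P id]]] ++ [E [T [T [F [P id]]] . [F [P id]]]]]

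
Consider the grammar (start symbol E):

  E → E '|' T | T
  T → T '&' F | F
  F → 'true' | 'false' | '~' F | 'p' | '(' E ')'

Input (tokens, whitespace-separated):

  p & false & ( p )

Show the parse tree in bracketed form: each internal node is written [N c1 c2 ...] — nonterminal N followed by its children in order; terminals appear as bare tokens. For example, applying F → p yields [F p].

[E [T [T [T [F p]] & [F false]] & [F ( [E [T [F p]]] )]]]

E
T
T & F
T & F & F
F & F & F
p & F & F
p & false & F
p & false & ( E )
p & false & ( T )
p & false & ( F )
p & false & ( p )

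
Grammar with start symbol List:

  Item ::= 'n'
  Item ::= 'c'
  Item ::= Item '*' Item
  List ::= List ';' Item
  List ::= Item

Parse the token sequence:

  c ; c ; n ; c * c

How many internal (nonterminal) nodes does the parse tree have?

[List [List [List [List [Item c]] ; [Item c]] ; [Item n]] ; [Item [Item c] * [Item c]]]

10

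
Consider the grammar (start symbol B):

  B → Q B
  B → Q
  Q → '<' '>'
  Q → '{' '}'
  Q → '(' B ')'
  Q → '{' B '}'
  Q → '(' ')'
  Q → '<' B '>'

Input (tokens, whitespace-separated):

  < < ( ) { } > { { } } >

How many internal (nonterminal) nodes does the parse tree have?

[B [Q < [B [Q < [B [Q ( )] [B [Q { }]]] >] [B [Q { [B [Q { }]] }]]] >]]

12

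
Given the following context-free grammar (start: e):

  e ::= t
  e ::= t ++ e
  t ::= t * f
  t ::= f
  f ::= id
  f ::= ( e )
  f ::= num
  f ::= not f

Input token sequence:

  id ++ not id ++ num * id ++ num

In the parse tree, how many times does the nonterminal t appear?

5

[e [t [f id]] ++ [e [t [f not [f id]]] ++ [e [t [t [f num]] * [f id]] ++ [e [t [f num]]]]]]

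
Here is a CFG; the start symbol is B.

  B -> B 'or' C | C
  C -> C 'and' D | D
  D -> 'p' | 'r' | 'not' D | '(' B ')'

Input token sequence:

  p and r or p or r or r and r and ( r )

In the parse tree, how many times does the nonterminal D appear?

[B [B [B [B [C [C [D p]] and [D r]]] or [C [D p]]] or [C [D r]]] or [C [C [C [D r]] and [D r]] and [D ( [B [C [D r]]] )]]]

8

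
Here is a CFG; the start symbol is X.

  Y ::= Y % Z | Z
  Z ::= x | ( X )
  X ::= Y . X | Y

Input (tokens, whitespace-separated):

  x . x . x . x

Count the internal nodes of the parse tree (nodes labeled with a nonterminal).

[X [Y [Z x]] . [X [Y [Z x]] . [X [Y [Z x]] . [X [Y [Z x]]]]]]

12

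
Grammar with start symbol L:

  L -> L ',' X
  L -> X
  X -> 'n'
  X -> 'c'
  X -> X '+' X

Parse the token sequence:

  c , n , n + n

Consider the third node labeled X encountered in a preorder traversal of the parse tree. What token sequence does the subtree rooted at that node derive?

[L [L [L [X c]] , [X n]] , [X [X n] + [X n]]]

n + n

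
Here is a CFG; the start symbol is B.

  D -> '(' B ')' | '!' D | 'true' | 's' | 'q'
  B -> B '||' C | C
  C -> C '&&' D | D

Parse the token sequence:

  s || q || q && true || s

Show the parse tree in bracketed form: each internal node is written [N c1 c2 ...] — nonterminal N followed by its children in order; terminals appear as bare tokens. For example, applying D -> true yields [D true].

B
B || C
B || C || C
B || C || C || C
C || C || C || C
D || C || C || C
s || C || C || C
s || D || C || C
s || q || C || C
s || q || C && D || C
s || q || D && D || C
s || q || q && D || C
s || q || q && true || C
s || q || q && true || D
s || q || q && true || s

[B [B [B [B [C [D s]]] || [C [D q]]] || [C [C [D q]] && [D true]]] || [C [D s]]]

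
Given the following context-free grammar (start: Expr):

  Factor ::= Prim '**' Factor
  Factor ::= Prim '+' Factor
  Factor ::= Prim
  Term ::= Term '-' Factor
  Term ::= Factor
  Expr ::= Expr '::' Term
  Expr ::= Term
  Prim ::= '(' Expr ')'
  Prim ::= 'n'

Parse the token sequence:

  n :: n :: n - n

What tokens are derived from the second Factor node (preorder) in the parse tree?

n

[Expr [Expr [Expr [Term [Factor [Prim n]]]] :: [Term [Factor [Prim n]]]] :: [Term [Term [Factor [Prim n]]] - [Factor [Prim n]]]]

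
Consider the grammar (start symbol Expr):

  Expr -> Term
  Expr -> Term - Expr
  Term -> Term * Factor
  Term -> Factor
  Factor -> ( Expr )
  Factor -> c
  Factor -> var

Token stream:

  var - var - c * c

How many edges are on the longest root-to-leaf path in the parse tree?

6

[Expr [Term [Factor var]] - [Expr [Term [Factor var]] - [Expr [Term [Term [Factor c]] * [Factor c]]]]]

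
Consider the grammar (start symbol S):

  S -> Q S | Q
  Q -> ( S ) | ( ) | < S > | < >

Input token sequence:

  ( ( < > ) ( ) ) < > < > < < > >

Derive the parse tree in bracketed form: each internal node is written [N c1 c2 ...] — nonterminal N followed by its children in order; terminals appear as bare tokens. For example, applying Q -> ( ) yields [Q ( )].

[S [Q ( [S [Q ( [S [Q < >]] )] [S [Q ( )]]] )] [S [Q < >] [S [Q < >] [S [Q < [S [Q < >]] >]]]]]

S
Q S
( S ) S
( Q S ) S
( ( S ) S ) S
( ( Q ) S ) S
( ( < > ) S ) S
( ( < > ) Q ) S
( ( < > ) ( ) ) S
( ( < > ) ( ) ) Q S
( ( < > ) ( ) ) < > S
( ( < > ) ( ) ) < > Q S
( ( < > ) ( ) ) < > < > S
( ( < > ) ( ) ) < > < > Q
( ( < > ) ( ) ) < > < > < S >
( ( < > ) ( ) ) < > < > < Q >
( ( < > ) ( ) ) < > < > < < > >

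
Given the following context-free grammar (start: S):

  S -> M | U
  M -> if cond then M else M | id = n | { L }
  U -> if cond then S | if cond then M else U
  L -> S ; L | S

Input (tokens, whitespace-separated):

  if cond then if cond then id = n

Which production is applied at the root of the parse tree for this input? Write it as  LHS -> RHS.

[S [U if cond then [S [U if cond then [S [M id = n]]]]]]

S -> U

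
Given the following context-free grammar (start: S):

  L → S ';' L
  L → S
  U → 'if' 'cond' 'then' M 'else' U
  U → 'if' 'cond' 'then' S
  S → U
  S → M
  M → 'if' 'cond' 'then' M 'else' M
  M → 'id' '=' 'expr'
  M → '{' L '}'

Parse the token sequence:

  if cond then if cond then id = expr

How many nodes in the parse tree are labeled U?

[S [U if cond then [S [U if cond then [S [M id = expr]]]]]]

2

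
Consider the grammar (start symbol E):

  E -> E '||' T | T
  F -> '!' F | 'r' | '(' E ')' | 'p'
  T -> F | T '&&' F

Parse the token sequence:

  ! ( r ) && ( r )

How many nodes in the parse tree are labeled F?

[E [T [T [F ! [F ( [E [T [F r]]] )]]] && [F ( [E [T [F r]]] )]]]

5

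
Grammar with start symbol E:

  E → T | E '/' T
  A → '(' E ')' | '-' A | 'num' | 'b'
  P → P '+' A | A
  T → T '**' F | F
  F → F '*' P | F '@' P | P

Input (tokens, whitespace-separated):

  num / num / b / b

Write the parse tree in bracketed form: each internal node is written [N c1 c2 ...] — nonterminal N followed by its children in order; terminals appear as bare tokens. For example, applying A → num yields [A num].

[E [E [E [E [T [F [P [A num]]]]] / [T [F [P [A num]]]]] / [T [F [P [A b]]]]] / [T [F [P [A b]]]]]

E
E / T
E / T / T
E / T / T / T
T / T / T / T
F / T / T / T
P / T / T / T
A / T / T / T
num / T / T / T
num / F / T / T
num / P / T / T
num / A / T / T
num / num / T / T
num / num / F / T
num / num / P / T
num / num / A / T
num / num / b / T
num / num / b / F
num / num / b / P
num / num / b / A
num / num / b / b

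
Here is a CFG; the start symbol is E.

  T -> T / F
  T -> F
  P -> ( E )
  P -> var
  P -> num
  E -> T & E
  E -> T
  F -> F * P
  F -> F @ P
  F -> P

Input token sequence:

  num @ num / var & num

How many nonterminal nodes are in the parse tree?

[E [T [T [F [F [P num]] @ [P num]]] / [F [P var]]] & [E [T [F [P num]]]]]

13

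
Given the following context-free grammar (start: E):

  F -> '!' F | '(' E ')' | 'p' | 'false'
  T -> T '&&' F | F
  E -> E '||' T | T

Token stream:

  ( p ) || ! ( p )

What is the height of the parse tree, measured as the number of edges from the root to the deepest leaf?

[E [E [T [F ( [E [T [F p]]] )]]] || [T [F ! [F ( [E [T [F p]]] )]]]]

7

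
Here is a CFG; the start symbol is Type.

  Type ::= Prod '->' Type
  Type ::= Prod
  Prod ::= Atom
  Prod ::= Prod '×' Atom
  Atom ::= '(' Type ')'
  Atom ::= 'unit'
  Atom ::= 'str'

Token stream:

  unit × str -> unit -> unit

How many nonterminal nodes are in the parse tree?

11

[Type [Prod [Prod [Atom unit]] × [Atom str]] -> [Type [Prod [Atom unit]] -> [Type [Prod [Atom unit]]]]]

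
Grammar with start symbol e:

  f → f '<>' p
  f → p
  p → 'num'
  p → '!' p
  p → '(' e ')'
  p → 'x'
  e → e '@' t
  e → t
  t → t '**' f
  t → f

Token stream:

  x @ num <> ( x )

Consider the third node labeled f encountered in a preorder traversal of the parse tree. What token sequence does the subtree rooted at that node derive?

num

[e [e [t [f [p x]]]] @ [t [f [f [p num]] <> [p ( [e [t [f [p x]]]] )]]]]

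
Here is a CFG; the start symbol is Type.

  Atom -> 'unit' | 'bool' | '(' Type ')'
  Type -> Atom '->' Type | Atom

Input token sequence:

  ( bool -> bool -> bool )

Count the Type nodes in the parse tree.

[Type [Atom ( [Type [Atom bool] -> [Type [Atom bool] -> [Type [Atom bool]]]] )]]

4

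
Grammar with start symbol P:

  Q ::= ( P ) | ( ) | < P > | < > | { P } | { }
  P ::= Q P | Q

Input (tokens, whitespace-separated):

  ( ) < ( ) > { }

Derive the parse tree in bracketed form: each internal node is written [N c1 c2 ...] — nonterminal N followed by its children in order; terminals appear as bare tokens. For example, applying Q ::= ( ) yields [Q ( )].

[P [Q ( )] [P [Q < [P [Q ( )]] >] [P [Q { }]]]]

P
Q P
( ) P
( ) Q P
( ) < P > P
( ) < Q > P
( ) < ( ) > P
( ) < ( ) > Q
( ) < ( ) > { }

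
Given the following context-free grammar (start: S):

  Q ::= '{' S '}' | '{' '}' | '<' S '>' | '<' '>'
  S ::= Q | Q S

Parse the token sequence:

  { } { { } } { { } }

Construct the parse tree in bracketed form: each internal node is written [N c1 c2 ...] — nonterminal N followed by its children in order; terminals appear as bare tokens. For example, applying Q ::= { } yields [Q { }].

[S [Q { }] [S [Q { [S [Q { }]] }] [S [Q { [S [Q { }]] }]]]]

S
Q S
{ } S
{ } Q S
{ } { S } S
{ } { Q } S
{ } { { } } S
{ } { { } } Q
{ } { { } } { S }
{ } { { } } { Q }
{ } { { } } { { } }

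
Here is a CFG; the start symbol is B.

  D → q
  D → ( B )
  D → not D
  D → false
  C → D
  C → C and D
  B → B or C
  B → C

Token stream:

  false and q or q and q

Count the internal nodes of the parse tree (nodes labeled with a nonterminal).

[B [B [C [C [D false]] and [D q]]] or [C [C [D q]] and [D q]]]

10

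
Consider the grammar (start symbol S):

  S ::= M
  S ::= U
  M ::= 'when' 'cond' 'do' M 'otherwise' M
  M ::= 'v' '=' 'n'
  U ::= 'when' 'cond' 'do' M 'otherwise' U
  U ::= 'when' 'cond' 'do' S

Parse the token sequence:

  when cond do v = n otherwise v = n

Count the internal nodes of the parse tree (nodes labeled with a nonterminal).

[S [M when cond do [M v = n] otherwise [M v = n]]]

4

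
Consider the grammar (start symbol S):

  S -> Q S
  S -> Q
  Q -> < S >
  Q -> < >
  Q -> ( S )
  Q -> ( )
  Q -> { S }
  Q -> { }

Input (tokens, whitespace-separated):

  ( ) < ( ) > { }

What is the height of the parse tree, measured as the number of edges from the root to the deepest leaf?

[S [Q ( )] [S [Q < [S [Q ( )]] >] [S [Q { }]]]]

5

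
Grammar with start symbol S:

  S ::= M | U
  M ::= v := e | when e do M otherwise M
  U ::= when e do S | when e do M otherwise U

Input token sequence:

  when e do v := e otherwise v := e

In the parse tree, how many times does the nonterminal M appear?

3

[S [M when e do [M v := e] otherwise [M v := e]]]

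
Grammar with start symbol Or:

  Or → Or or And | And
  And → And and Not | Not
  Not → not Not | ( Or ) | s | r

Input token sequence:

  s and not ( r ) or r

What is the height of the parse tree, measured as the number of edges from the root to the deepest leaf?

[Or [Or [And [And [Not s]] and [Not not [Not ( [Or [And [Not r]]] )]]]] or [And [Not r]]]

8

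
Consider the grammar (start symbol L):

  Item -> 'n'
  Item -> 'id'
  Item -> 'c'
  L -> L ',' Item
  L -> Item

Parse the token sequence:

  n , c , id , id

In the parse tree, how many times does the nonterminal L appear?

[L [L [L [L [Item n]] , [Item c]] , [Item id]] , [Item id]]

4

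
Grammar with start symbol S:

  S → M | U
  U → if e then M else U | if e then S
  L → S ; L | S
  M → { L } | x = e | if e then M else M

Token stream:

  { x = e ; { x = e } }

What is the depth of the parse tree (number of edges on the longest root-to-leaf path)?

[S [M { [L [S [M x = e]] ; [L [S [M { [L [S [M x = e]]] }]]]] }]]

9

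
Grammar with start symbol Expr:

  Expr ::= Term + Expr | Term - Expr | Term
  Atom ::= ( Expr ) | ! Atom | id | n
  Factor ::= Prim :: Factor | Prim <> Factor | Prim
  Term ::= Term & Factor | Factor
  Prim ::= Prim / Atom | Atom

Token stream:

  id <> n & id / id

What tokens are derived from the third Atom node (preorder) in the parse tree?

[Expr [Term [Term [Factor [Prim [Atom id]] <> [Factor [Prim [Atom n]]]]] & [Factor [Prim [Prim [Atom id]] / [Atom id]]]]]

id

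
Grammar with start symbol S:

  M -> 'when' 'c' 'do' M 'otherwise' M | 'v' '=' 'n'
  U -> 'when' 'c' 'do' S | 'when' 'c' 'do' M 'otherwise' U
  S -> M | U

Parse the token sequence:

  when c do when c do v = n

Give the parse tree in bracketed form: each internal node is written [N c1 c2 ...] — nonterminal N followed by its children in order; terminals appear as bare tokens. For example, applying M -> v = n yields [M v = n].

S
U
when c do S
when c do U
when c do when c do S
when c do when c do M
when c do when c do v = n

[S [U when c do [S [U when c do [S [M v = n]]]]]]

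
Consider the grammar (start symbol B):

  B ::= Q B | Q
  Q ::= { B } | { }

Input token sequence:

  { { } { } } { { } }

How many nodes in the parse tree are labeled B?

5

[B [Q { [B [Q { }] [B [Q { }]]] }] [B [Q { [B [Q { }]] }]]]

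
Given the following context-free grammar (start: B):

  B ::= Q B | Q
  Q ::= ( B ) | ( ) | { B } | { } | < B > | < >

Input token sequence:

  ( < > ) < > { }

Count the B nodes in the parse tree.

4

[B [Q ( [B [Q < >]] )] [B [Q < >] [B [Q { }]]]]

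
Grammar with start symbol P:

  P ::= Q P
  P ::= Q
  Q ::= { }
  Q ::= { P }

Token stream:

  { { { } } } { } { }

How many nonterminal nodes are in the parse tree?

[P [Q { [P [Q { [P [Q { }]] }]] }] [P [Q { }] [P [Q { }]]]]

10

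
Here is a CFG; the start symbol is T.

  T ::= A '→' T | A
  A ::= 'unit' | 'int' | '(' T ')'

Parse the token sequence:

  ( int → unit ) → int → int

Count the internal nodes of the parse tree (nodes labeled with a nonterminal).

[T [A ( [T [A int] → [T [A unit]]] )] → [T [A int] → [T [A int]]]]

10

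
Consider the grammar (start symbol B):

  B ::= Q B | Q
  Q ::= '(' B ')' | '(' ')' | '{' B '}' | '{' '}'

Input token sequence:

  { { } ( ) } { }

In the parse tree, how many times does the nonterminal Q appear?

[B [Q { [B [Q { }] [B [Q ( )]]] }] [B [Q { }]]]

4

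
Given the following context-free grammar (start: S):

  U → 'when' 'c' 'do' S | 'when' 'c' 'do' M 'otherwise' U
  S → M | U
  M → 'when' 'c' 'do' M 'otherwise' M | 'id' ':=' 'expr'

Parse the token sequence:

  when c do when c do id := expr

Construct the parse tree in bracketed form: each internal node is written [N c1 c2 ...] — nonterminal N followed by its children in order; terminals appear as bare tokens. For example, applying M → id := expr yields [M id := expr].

S
U
when c do S
when c do U
when c do when c do S
when c do when c do M
when c do when c do id := expr

[S [U when c do [S [U when c do [S [M id := expr]]]]]]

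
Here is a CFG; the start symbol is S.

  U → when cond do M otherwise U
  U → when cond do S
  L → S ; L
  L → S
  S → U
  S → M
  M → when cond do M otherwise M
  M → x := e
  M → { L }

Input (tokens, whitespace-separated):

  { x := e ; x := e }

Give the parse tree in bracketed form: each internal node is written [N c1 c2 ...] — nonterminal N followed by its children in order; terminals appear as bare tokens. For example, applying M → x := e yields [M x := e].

[S [M { [L [S [M x := e]] ; [L [S [M x := e]]]] }]]

S
M
{ L }
{ S ; L }
{ M ; L }
{ x := e ; L }
{ x := e ; S }
{ x := e ; M }
{ x := e ; x := e }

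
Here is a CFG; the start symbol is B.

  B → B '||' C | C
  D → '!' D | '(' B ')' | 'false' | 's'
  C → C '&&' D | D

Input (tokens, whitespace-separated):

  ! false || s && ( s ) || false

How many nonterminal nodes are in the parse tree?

[B [B [B [C [D ! [D false]]]] || [C [C [D s]] && [D ( [B [C [D s]]] )]]] || [C [D false]]]

15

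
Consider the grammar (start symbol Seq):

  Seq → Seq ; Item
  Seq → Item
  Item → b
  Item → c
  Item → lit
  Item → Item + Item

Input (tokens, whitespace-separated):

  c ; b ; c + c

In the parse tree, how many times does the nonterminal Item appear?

[Seq [Seq [Seq [Item c]] ; [Item b]] ; [Item [Item c] + [Item c]]]

5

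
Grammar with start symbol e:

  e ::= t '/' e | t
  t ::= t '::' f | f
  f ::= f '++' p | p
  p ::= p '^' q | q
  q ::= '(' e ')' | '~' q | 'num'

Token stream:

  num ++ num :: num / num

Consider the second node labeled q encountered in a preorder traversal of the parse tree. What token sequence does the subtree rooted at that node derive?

[e [t [t [f [f [p [q num]]] ++ [p [q num]]]] :: [f [p [q num]]]] / [e [t [f [p [q num]]]]]]

num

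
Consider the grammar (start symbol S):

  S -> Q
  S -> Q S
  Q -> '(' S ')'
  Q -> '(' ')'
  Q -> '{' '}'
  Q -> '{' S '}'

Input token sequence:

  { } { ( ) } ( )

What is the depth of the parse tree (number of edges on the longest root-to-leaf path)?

[S [Q { }] [S [Q { [S [Q ( )]] }] [S [Q ( )]]]]

5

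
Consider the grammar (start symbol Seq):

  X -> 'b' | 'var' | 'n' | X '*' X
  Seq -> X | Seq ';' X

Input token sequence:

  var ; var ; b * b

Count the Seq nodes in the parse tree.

[Seq [Seq [Seq [X var]] ; [X var]] ; [X [X b] * [X b]]]

3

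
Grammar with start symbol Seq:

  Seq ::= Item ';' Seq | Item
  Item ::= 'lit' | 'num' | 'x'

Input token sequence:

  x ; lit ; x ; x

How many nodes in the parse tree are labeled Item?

4

[Seq [Item x] ; [Seq [Item lit] ; [Seq [Item x] ; [Seq [Item x]]]]]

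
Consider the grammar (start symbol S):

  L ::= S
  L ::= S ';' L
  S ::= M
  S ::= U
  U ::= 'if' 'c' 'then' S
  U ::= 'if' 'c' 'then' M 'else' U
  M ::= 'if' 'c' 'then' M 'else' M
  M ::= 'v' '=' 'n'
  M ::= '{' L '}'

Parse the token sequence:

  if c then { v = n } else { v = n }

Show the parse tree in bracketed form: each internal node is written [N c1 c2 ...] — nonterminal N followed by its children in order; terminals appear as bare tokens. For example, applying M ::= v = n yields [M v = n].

S
M
if c then M else M
if c then { L } else M
if c then { S } else M
if c then { M } else M
if c then { v = n } else M
if c then { v = n } else { L }
if c then { v = n } else { S }
if c then { v = n } else { M }
if c then { v = n } else { v = n }

[S [M if c then [M { [L [S [M v = n]]] }] else [M { [L [S [M v = n]]] }]]]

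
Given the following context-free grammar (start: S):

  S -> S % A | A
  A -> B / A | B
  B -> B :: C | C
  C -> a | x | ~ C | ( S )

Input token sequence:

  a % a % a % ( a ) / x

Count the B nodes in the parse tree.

[S [S [S [S [A [B [C a]]]] % [A [B [C a]]]] % [A [B [C a]]]] % [A [B [C ( [S [A [B [C a]]]] )]] / [A [B [C x]]]]]

6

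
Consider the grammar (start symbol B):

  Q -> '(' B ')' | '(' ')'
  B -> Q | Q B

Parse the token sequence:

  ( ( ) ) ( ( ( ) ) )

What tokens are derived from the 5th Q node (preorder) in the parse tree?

[B [Q ( [B [Q ( )]] )] [B [Q ( [B [Q ( [B [Q ( )]] )]] )]]]

( )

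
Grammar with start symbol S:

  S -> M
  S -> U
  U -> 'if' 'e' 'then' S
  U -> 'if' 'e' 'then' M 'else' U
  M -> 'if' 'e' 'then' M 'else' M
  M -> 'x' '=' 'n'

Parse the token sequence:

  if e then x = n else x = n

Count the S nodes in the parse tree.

1

[S [M if e then [M x = n] else [M x = n]]]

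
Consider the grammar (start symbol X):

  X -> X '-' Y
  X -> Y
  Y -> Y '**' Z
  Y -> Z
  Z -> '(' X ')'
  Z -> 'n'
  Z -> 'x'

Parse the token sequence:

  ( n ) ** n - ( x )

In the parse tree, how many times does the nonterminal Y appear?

[X [X [Y [Y [Z ( [X [Y [Z n]]] )]] ** [Z n]]] - [Y [Z ( [X [Y [Z x]]] )]]]

5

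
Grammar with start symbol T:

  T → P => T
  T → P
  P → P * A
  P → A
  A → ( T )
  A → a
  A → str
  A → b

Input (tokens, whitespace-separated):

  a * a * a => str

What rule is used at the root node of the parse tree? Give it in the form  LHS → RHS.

T → P => T

[T [P [P [P [A a]] * [A a]] * [A a]] => [T [P [A str]]]]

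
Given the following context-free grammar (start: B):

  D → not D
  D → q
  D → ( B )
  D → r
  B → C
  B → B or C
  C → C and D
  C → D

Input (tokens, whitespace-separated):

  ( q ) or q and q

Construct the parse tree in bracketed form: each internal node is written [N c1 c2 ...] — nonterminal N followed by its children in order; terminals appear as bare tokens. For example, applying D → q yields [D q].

[B [B [C [D ( [B [C [D q]]] )]]] or [C [C [D q]] and [D q]]]

B
B or C
C or C
D or C
( B ) or C
( C ) or C
( D ) or C
( q ) or C
( q ) or C and D
( q ) or D and D
( q ) or q and D
( q ) or q and q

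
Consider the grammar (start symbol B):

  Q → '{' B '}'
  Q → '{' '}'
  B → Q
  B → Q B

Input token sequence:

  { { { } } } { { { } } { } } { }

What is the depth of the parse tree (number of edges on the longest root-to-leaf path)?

7

[B [Q { [B [Q { [B [Q { }]] }]] }] [B [Q { [B [Q { [B [Q { }]] }] [B [Q { }]]] }] [B [Q { }]]]]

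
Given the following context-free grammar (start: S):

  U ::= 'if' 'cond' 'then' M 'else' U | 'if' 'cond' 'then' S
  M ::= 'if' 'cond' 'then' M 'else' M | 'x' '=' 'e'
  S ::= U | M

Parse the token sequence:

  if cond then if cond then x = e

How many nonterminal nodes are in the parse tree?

[S [U if cond then [S [U if cond then [S [M x = e]]]]]]

6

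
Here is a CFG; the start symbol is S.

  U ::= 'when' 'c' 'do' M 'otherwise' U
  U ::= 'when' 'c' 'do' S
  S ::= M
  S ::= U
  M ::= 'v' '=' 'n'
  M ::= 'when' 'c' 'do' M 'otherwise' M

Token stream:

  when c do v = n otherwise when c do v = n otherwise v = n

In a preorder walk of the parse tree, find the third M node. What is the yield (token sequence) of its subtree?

when c do v = n otherwise v = n

[S [M when c do [M v = n] otherwise [M when c do [M v = n] otherwise [M v = n]]]]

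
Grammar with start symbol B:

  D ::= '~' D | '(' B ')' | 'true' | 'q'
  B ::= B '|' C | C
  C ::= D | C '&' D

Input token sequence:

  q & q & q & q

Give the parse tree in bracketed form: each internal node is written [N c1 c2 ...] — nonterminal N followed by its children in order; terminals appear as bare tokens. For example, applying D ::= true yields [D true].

[B [C [C [C [C [D q]] & [D q]] & [D q]] & [D q]]]

B
C
C & D
C & D & D
C & D & D & D
D & D & D & D
q & D & D & D
q & q & D & D
q & q & q & D
q & q & q & q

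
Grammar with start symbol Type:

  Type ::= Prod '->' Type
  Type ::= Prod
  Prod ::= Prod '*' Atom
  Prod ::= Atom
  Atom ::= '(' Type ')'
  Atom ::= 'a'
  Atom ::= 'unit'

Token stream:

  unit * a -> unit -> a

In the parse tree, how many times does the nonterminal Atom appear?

4

[Type [Prod [Prod [Atom unit]] * [Atom a]] -> [Type [Prod [Atom unit]] -> [Type [Prod [Atom a]]]]]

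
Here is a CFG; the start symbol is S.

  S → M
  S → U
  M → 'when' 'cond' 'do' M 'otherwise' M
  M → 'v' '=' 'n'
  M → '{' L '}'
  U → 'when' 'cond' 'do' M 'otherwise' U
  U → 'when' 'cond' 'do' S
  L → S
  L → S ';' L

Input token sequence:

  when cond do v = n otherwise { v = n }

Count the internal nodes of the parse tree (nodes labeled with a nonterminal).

[S [M when cond do [M v = n] otherwise [M { [L [S [M v = n]]] }]]]

7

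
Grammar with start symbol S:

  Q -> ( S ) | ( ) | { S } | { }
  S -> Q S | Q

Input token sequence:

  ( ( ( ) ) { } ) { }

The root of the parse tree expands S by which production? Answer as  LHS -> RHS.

S -> Q S

[S [Q ( [S [Q ( [S [Q ( )]] )] [S [Q { }]]] )] [S [Q { }]]]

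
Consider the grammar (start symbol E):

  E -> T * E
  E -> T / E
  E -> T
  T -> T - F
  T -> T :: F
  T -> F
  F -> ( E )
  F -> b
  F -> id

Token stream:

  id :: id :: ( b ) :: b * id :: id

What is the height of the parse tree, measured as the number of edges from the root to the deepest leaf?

[E [T [T [T [T [F id]] :: [F id]] :: [F ( [E [T [F b]]] )]] :: [F b]] * [E [T [T [F id]] :: [F id]]]]

7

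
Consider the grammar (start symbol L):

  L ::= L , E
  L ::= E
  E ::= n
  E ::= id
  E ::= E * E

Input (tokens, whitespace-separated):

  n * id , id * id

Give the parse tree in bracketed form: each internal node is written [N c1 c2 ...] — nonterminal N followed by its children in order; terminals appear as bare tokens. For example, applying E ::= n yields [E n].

[L [L [E [E n] * [E id]]] , [E [E id] * [E id]]]

L
L , E
E , E
E * E , E
n * E , E
n * id , E
n * id , E * E
n * id , id * E
n * id , id * id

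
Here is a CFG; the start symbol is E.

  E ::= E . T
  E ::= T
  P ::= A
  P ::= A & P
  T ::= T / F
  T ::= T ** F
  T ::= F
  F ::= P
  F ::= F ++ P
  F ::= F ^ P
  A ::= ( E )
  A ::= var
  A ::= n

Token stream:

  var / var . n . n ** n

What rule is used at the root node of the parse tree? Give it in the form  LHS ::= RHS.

E ::= E . T

[E [E [E [T [T [F [P [A var]]]] / [F [P [A var]]]]] . [T [F [P [A n]]]]] . [T [T [F [P [A n]]]] ** [F [P [A n]]]]]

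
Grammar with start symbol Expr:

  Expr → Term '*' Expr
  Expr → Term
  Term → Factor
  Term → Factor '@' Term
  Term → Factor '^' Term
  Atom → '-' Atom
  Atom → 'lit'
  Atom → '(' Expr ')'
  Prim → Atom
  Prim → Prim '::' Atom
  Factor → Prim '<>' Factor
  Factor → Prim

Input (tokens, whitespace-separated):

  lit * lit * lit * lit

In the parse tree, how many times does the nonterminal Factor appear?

[Expr [Term [Factor [Prim [Atom lit]]]] * [Expr [Term [Factor [Prim [Atom lit]]]] * [Expr [Term [Factor [Prim [Atom lit]]]] * [Expr [Term [Factor [Prim [Atom lit]]]]]]]]

4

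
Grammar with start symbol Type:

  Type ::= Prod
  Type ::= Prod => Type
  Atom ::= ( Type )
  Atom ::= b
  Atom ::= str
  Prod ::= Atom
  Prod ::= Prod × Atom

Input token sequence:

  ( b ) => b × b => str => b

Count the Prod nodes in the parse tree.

[Type [Prod [Atom ( [Type [Prod [Atom b]]] )]] => [Type [Prod [Prod [Atom b]] × [Atom b]] => [Type [Prod [Atom str]] => [Type [Prod [Atom b]]]]]]

6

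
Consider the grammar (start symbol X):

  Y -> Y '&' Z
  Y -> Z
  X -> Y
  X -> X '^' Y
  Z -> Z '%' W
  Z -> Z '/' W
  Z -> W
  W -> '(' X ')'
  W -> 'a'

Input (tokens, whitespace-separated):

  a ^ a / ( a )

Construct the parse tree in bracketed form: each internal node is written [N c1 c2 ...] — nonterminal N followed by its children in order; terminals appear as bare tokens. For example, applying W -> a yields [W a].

[X [X [Y [Z [W a]]]] ^ [Y [Z [Z [W a]] / [W ( [X [Y [Z [W a]]]] )]]]]

X
X ^ Y
Y ^ Y
Z ^ Y
W ^ Y
a ^ Y
a ^ Z
a ^ Z / W
a ^ W / W
a ^ a / W
a ^ a / ( X )
a ^ a / ( Y )
a ^ a / ( Z )
a ^ a / ( W )
a ^ a / ( a )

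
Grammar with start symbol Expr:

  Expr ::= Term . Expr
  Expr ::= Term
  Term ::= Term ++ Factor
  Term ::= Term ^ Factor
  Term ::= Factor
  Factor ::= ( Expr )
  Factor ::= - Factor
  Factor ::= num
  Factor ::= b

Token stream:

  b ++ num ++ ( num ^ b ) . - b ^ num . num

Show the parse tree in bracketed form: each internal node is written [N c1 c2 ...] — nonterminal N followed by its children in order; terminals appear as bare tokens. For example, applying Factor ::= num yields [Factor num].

Expr
Term . Expr
Term ++ Factor . Expr
Term ++ Factor ++ Factor . Expr
Factor ++ Factor ++ Factor . Expr
b ++ Factor ++ Factor . Expr
b ++ num ++ Factor . Expr
b ++ num ++ ( Expr ) . Expr
b ++ num ++ ( Term ) . Expr
b ++ num ++ ( Term ^ Factor ) . Expr
b ++ num ++ ( Factor ^ Factor ) . Expr
b ++ num ++ ( num ^ Factor ) . Expr
b ++ num ++ ( num ^ b ) . Expr
b ++ num ++ ( num ^ b ) . Term . Expr
b ++ num ++ ( num ^ b ) . Term ^ Factor . Expr
b ++ num ++ ( num ^ b ) . Factor ^ Factor . Expr
b ++ num ++ ( num ^ b ) . - Factor ^ Factor . Expr
b ++ num ++ ( num ^ b ) . - b ^ Factor . Expr
b ++ num ++ ( num ^ b ) . - b ^ num . Expr
b ++ num ++ ( num ^ b ) . - b ^ num . Term
b ++ num ++ ( num ^ b ) . - b ^ num . Factor
b ++ num ++ ( num ^ b ) . - b ^ num . num

[Expr [Term [Term [Term [Factor b]] ++ [Factor num]] ++ [Factor ( [Expr [Term [Term [Factor num]] ^ [Factor b]]] )]] . [Expr [Term [Term [Factor - [Factor b]]] ^ [Factor num]] . [Expr [Term [Factor num]]]]]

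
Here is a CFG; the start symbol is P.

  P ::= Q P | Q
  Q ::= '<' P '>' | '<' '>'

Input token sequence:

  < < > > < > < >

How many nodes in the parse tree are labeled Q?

[P [Q < [P [Q < >]] >] [P [Q < >] [P [Q < >]]]]

4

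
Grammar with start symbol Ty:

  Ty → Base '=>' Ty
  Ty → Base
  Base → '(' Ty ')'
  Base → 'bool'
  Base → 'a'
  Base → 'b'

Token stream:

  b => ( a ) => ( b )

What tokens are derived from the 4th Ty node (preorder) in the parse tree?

[Ty [Base b] => [Ty [Base ( [Ty [Base a]] )] => [Ty [Base ( [Ty [Base b]] )]]]]

( b )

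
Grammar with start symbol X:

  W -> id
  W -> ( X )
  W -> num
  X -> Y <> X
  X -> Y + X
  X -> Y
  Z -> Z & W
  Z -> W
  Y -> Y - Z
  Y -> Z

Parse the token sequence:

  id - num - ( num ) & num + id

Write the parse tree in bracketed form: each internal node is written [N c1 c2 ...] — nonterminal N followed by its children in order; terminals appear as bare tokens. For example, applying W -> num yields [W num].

X
Y + X
Y - Z + X
Y - Z - Z + X
Z - Z - Z + X
W - Z - Z + X
id - Z - Z + X
id - W - Z + X
id - num - Z + X
id - num - Z & W + X
id - num - W & W + X
id - num - ( X ) & W + X
id - num - ( Y ) & W + X
id - num - ( Z ) & W + X
id - num - ( W ) & W + X
id - num - ( num ) & W + X
id - num - ( num ) & num + X
id - num - ( num ) & num + Y
id - num - ( num ) & num + Z
id - num - ( num ) & num + W
id - num - ( num ) & num + id

[X [Y [Y [Y [Z [W id]]] - [Z [W num]]] - [Z [Z [W ( [X [Y [Z [W num]]]] )]] & [W num]]] + [X [Y [Z [W id]]]]]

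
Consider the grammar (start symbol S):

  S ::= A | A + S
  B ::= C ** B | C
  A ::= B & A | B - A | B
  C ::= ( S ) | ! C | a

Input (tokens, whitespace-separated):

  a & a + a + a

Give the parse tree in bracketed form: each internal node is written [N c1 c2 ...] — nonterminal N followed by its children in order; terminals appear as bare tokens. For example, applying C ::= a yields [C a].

S
A + S
B & A + S
C & A + S
a & A + S
a & B + S
a & C + S
a & a + S
a & a + A + S
a & a + B + S
a & a + C + S
a & a + a + S
a & a + a + A
a & a + a + B
a & a + a + C
a & a + a + a

[S [A [B [C a]] & [A [B [C a]]]] + [S [A [B [C a]]] + [S [A [B [C a]]]]]]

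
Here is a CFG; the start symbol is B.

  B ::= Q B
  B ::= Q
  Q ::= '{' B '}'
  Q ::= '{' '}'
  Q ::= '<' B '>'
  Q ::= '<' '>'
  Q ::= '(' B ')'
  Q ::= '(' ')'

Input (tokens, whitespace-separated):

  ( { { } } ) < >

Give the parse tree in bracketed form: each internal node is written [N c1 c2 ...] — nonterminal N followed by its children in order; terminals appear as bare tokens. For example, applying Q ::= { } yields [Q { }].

[B [Q ( [B [Q { [B [Q { }]] }]] )] [B [Q < >]]]

B
Q B
( B ) B
( Q ) B
( { B } ) B
( { Q } ) B
( { { } } ) B
( { { } } ) Q
( { { } } ) < >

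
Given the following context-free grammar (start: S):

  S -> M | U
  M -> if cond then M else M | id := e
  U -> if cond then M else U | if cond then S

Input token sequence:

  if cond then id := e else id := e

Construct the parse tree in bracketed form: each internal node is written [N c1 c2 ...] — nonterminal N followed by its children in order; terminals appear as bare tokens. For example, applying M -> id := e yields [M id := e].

S
M
if cond then M else M
if cond then id := e else M
if cond then id := e else id := e

[S [M if cond then [M id := e] else [M id := e]]]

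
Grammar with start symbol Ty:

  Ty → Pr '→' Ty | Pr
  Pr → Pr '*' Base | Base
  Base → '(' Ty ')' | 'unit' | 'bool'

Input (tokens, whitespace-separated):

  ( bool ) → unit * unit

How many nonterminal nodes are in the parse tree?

11

[Ty [Pr [Base ( [Ty [Pr [Base bool]]] )]] → [Ty [Pr [Pr [Base unit]] * [Base unit]]]]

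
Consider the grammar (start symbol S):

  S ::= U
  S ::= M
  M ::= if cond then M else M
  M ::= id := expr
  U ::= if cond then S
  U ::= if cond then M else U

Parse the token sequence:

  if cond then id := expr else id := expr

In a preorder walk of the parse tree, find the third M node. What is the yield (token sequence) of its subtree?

[S [M if cond then [M id := expr] else [M id := expr]]]

id := expr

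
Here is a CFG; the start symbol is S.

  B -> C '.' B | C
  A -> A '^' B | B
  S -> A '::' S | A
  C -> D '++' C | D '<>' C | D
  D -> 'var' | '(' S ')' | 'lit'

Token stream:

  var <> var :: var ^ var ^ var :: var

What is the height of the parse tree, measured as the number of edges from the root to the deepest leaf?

8

[S [A [B [C [D var] <> [C [D var]]]]] :: [S [A [A [A [B [C [D var]]]] ^ [B [C [D var]]]] ^ [B [C [D var]]]] :: [S [A [B [C [D var]]]]]]]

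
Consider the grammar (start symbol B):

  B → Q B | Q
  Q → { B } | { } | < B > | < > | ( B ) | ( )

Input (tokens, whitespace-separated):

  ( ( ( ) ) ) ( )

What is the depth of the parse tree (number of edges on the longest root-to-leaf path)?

[B [Q ( [B [Q ( [B [Q ( )]] )]] )] [B [Q ( )]]]

6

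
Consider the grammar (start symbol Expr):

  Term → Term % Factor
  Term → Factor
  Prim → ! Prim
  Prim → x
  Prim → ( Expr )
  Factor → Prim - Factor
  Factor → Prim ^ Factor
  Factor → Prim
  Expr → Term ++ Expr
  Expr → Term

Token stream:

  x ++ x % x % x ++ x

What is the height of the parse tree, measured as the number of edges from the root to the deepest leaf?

[Expr [Term [Factor [Prim x]]] ++ [Expr [Term [Term [Term [Factor [Prim x]]] % [Factor [Prim x]]] % [Factor [Prim x]]] ++ [Expr [Term [Factor [Prim x]]]]]]

7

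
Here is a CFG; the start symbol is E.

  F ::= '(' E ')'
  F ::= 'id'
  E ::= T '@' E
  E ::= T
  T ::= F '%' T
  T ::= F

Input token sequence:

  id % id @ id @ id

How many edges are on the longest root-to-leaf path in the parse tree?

5

[E [T [F id] % [T [F id]]] @ [E [T [F id]] @ [E [T [F id]]]]]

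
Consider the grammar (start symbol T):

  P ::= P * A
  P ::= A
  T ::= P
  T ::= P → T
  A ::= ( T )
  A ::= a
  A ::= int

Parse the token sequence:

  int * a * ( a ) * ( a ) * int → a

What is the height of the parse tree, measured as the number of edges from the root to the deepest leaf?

8

[T [P [P [P [P [P [A int]] * [A a]] * [A ( [T [P [A a]]] )]] * [A ( [T [P [A a]]] )]] * [A int]] → [T [P [A a]]]]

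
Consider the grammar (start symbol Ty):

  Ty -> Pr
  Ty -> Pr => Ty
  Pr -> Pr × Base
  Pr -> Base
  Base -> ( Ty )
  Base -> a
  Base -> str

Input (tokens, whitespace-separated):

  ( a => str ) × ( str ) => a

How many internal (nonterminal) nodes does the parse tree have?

[Ty [Pr [Pr [Base ( [Ty [Pr [Base a]] => [Ty [Pr [Base str]]]] )]] × [Base ( [Ty [Pr [Base str]]] )]] => [Ty [Pr [Base a]]]]

17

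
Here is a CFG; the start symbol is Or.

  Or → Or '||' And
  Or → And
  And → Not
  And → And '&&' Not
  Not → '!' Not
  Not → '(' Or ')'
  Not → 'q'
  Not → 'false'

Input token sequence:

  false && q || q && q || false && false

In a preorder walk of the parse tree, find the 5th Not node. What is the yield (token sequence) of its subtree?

false

[Or [Or [Or [And [And [Not false]] && [Not q]]] || [And [And [Not q]] && [Not q]]] || [And [And [Not false]] && [Not false]]]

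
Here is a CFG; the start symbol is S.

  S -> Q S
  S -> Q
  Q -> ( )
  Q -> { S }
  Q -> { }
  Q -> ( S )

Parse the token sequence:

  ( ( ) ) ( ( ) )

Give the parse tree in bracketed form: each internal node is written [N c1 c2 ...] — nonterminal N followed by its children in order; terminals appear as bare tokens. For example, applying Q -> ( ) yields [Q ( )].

[S [Q ( [S [Q ( )]] )] [S [Q ( [S [Q ( )]] )]]]

S
Q S
( S ) S
( Q ) S
( ( ) ) S
( ( ) ) Q
( ( ) ) ( S )
( ( ) ) ( Q )
( ( ) ) ( ( ) )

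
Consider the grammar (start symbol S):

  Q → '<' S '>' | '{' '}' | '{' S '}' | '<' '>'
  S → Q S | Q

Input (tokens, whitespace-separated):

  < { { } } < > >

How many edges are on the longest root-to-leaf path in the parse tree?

[S [Q < [S [Q { [S [Q { }]] }] [S [Q < >]]] >]]

6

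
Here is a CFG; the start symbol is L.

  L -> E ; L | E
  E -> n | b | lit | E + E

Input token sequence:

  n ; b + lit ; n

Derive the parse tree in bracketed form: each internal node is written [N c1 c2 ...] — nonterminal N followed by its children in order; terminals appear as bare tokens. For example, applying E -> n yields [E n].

L
E ; L
n ; L
n ; E ; L
n ; E + E ; L
n ; b + E ; L
n ; b + lit ; L
n ; b + lit ; E
n ; b + lit ; n

[L [E n] ; [L [E [E b] + [E lit]] ; [L [E n]]]]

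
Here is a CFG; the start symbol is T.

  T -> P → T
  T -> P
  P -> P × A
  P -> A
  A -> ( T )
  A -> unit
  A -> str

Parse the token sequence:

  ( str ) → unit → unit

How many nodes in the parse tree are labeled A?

4

[T [P [A ( [T [P [A str]]] )]] → [T [P [A unit]] → [T [P [A unit]]]]]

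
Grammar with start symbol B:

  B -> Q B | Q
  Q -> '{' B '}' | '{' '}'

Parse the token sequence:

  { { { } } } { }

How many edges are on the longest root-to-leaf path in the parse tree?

6

[B [Q { [B [Q { [B [Q { }]] }]] }] [B [Q { }]]]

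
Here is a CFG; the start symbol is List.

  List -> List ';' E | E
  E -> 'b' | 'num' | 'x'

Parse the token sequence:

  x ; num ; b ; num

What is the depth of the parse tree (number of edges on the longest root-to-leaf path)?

5

[List [List [List [List [E x]] ; [E num]] ; [E b]] ; [E num]]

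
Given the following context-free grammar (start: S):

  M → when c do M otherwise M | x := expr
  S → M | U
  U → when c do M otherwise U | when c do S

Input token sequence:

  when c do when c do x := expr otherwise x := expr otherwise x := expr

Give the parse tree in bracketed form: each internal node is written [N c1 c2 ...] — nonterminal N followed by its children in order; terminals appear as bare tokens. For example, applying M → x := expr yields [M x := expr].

S
M
when c do M otherwise M
when c do when c do M otherwise M otherwise M
when c do when c do x := expr otherwise M otherwise M
when c do when c do x := expr otherwise x := expr otherwise M
when c do when c do x := expr otherwise x := expr otherwise x := expr

[S [M when c do [M when c do [M x := expr] otherwise [M x := expr]] otherwise [M x := expr]]]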